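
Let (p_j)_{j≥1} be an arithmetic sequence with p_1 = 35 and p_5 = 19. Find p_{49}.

-157

Common difference d = (19 - 35) / (5 - 1) = -4.
p_j = 35 + (j - 1)·(-4).
p_{49} = 35 + 48·(-4) = -157.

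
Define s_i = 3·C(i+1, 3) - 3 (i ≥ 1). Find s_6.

C(7, 3) = 35, so s_6 = 102.

102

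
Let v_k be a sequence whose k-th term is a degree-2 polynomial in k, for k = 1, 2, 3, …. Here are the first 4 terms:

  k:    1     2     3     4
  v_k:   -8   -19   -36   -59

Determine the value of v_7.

-164

1st diffs: -11, -17, -23.
2nd diffs: -6, -6 (constant).
Newton forward-difference form: v_k = -8 + (-11)·C(k-1,1) + (-6)·C(k-1,2).
At k = 7: k-1 = 6, so v_7 = -8 - 66 - 90 = -164.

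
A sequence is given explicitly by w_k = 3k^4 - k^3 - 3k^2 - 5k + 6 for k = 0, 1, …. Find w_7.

6684

w_7 = 3·7^4 - 1·7^3 - 3·7^2 - 5·7 + 6 = 6684.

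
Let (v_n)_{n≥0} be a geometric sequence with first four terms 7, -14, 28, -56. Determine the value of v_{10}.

Common ratio r = -2.
v_n = 7·(-2)^(n-0).
v_{10} = 7·(-2)^10 = 7168.

7168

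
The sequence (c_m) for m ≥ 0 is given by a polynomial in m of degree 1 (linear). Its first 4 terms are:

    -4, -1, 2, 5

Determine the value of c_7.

1st diffs: 3, 3, 3 (constant).
So c_m = 3m - 4.
Evaluating at m = 7 gives c_7 = 17.

17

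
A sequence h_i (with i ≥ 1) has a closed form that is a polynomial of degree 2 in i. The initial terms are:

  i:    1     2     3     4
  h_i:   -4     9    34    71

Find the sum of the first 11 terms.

1st diffs: 13, 25, 37.
2nd diffs: 12, 12 (constant).
Newton forward-difference form: h_i = -4 + 13·C(i-1,1) + 12·C(i-1,2).
Continuing: …, 120, 181, 254, 339, …, h_{11} = 666.
Summing i = 1..11 (11 terms) gives 2651.

2651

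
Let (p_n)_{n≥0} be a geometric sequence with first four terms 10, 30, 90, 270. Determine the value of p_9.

196830

Common ratio r = 3.
p_n = 10·3^(n-0).
p_9 = 10·3^9 = 196830.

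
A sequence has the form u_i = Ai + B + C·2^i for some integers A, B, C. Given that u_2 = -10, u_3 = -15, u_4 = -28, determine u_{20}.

-2097100

The three given values yield: 2A + B + 4C = -10; 3A + B + 8C = -15; 4A + B + 16C = -28.
Subtracting the first from the second: A + 4C = -5.
Subtracting the second from the third: A + 8C = -13.
Solving: C = -2, A = 3, then B = -8.
Therefore u_{20} = 60 + (-8) + (-2)·1048576 = -2097100.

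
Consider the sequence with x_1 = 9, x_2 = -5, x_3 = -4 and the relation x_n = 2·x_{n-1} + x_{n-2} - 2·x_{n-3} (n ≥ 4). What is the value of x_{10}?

Applying the relation repeatedly:
x_4 = -31  x_5 = -56  x_6 = -135  x_7 = -264  x_8 = -551  x_9 = -1096  x_{10} = -2215.

-2215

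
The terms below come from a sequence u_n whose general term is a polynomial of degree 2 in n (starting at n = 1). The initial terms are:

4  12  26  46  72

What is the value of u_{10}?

1st diffs: 8, 14, 20, 26.
2nd diffs: 6, 6, 6 (constant).
Newton forward-difference form: u_n = 4 + 8·C(n-1,1) + 6·C(n-1,2).
At n = 10: n-1 = 9, so u_{10} = 4 + 72 + 216 = 292.

292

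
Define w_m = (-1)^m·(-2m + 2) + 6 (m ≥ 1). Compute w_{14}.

(-1)^14 = 1; -2m + 2 at m=14 is -26; so w_{14} = -20.

-20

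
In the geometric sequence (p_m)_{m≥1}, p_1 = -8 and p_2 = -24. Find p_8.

Common ratio r = 3.
p_m = (-8)·3^(m-1).
p_8 = (-8)·3^7 = -17496.

-17496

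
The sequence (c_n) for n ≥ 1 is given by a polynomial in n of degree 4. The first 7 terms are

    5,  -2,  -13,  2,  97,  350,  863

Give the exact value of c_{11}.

8395

1st diffs: -7, -11, 15, 95, 253, 513.
2nd diffs: -4, 26, 80, 158, 260.
3rd diffs: 30, 54, 78, 102.
4th diffs: 24, 24, 24 (constant).
Newton forward-difference form: c_n = 5 + (-7)·C(n-1,1) + (-4)·C(n-1,2) + 30·C(n-1,3) + 24·C(n-1,4).
At n = 11: n-1 = 10, so c_{11} = 5 - 70 - 180 + 3600 + 5040 = 8395.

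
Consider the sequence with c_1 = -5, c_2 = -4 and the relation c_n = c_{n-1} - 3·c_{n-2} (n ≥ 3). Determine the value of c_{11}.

Step forward from the initial values:
c_3 = 11  c_4 = 23  c_5 = -10  c_6 = -79  c_7 = -49  c_8 = 188  c_9 = 335  c_{10} = -229  c_{11} = -1234.

-1234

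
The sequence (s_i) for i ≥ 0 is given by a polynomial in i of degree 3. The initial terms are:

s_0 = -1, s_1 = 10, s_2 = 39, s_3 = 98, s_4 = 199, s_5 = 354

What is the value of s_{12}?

1st diffs: 11, 29, 59, 101, 155.
2nd diffs: 18, 30, 42, 54.
3rd diffs: 12, 12, 12 (constant).
So s_i = 2i^3 + 3i^2 + 6i - 1.
Evaluating at i = 12 gives s_{12} = 3959.

3959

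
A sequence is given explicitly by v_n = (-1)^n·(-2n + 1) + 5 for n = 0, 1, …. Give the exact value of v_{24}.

(-1)^24 = 1; -2n + 1 at n=24 is -47; so v_{24} = -42.

-42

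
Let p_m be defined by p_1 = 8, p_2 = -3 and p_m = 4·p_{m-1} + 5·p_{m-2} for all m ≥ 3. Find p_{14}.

1017252597

Applying the relation repeatedly:
p_3 = 28;  p_4 = 97;  p_5 = 528;  …;  p_{11} = 8138028;  p_{12} = 40690097;  p_{13} = 203450528;  p_{14} = 1017252597.
(Characteristic roots are 5 and -1.)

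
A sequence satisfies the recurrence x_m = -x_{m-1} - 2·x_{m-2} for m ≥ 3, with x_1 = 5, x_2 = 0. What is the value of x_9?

-70

Compute successive terms:
x_3 = -10  x_4 = 10  x_5 = 10  x_6 = -30  x_7 = 10  x_8 = 50  x_9 = -70.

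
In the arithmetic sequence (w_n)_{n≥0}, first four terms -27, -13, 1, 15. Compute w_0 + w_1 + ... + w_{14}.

1065

Common difference d = 14.
w_n = -27 + (n - 0)·14.
w_{14} = 169; S = 15·(-27 + 169)/2 = 1065.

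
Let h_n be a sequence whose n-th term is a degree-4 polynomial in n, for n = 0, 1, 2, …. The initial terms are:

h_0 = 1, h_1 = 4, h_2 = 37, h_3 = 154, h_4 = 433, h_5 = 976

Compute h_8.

1st diffs: 3, 33, 117, 279, 543.
2nd diffs: 30, 84, 162, 264.
3rd diffs: 54, 78, 102.
4th diffs: 24, 24 (constant).
Newton forward-difference form: h_n = 1 + 3·C(n,1) + 30·C(n,2) + 54·C(n,3) + 24·C(n,4).
At n = 8: n = 8, so h_8 = 1 + 24 + 840 + 3024 + 1680 = 5569.

5569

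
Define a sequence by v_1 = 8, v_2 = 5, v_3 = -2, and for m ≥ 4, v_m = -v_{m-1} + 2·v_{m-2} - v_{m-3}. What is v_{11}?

Iterate the recurrence:
v_4 = 4, v_5 = -13, v_6 = 23, v_7 = -53, v_8 = 112, v_9 = -241, v_{10} = 518, v_{11} = -1112.

-1112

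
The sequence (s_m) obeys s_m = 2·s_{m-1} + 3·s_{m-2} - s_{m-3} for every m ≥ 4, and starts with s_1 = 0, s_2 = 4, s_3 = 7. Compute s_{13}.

Applying the relation repeatedly:
s_4 = 26;  s_5 = 69;  s_6 = 209;  s_7 = 599;  s_8 = 1756;  s_9 = 5100;  s_{10} = 14869;  s_{11} = 43282;  s_{12} = 126071;  s_{13} = 367119.

367119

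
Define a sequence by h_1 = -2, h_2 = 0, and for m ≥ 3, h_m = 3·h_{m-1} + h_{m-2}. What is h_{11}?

Iterate the recurrence:
h_3 = -2; h_4 = -6; h_5 = -20; h_6 = -66; h_7 = -218; h_8 = -720; h_9 = -2378; h_{10} = -7854; h_{11} = -25940.

-25940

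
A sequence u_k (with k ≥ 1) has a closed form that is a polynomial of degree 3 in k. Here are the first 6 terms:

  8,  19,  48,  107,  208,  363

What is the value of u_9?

1272

1st diffs: 11, 29, 59, 101, 155.
2nd diffs: 18, 30, 42, 54.
3rd diffs: 12, 12, 12 (constant).
Newton forward-difference form: u_k = 8 + 11·C(k-1,1) + 18·C(k-1,2) + 12·C(k-1,3).
At k = 9: k-1 = 8, so u_9 = 8 + 88 + 504 + 672 = 1272.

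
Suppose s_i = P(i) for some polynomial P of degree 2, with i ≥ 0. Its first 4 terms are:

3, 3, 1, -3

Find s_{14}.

1st diffs: 0, -2, -4.
2nd diffs: -2, -2 (constant).
Newton forward-difference form: s_i = 3 + (-2)·C(i,2).
At i = 14: i = 14, so s_{14} = 3 - 182 = -179.

-179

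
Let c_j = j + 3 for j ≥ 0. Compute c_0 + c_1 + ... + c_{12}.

117

Over j = 0..12: Σj = 78.
Total = (1)·78 + (3)·13 = 117.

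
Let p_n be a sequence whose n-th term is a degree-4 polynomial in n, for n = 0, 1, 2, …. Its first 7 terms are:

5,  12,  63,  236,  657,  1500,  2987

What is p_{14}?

80547

1st diffs: 7, 51, 173, 421, 843, 1487.
2nd diffs: 44, 122, 248, 422, 644.
3rd diffs: 78, 126, 174, 222.
4th diffs: 48, 48, 48 (constant).
So p_n = 2n^4 + n^3 + 5n^2 - n + 5.
Evaluating at n = 14 gives p_{14} = 80547.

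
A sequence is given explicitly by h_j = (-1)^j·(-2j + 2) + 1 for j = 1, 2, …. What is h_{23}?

45

(-1)^23 = -1; -2j + 2 at j=23 is -44; so h_{23} = 45.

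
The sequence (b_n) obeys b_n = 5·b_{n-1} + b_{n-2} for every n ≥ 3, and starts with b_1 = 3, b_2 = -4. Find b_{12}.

Applying the relation repeatedly:
b_3 = -17; b_4 = -89; b_5 = -462; b_6 = -2399; b_7 = -12457; b_8 = -64684; b_9 = -335877; b_{10} = -1744069; b_{11} = -9056222; b_{12} = -47025179.

-47025179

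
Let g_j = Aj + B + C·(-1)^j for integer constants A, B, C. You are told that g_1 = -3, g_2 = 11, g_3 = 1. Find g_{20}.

47

Plug in j = 1, 2, 3: A + B - C = -3; 2A + B + C = 11; 3A + B - C = 1.
Subtracting the first from the second: A + 2C = 14.
Subtracting the second from the third: A - 2C = -10.
Solving: C = 6, A = 2, then B = 1.
So g_j = 2·j + 1 + 6·(-1)^j; at j=20 this is 47.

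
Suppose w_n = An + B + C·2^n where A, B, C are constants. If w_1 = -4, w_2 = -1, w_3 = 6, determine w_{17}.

262120

Plug in n = 1, 2, 3: A + B + 2C = -4; 2A + B + 4C = -1; 3A + B + 8C = 6.
Subtracting the first from the second: A + 2C = 3.
Subtracting the second from the third: A + 4C = 7.
Solving: C = 2, A = -1, then B = -7.
Therefore w_{17} = -17 + (-7) + 2·131072 = 262120.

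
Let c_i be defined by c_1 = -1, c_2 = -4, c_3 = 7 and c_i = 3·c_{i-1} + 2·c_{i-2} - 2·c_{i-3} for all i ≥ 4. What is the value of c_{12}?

Compute successive terms:
c_4 = 15;  c_5 = 67;  c_6 = 217;  c_7 = 755;  c_8 = 2565;  c_9 = 8771;  c_{10} = 29933;  c_{11} = 102211;  c_{12} = 348957.

348957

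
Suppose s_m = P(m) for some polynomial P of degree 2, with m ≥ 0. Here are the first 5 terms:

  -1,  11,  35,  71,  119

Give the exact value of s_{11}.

791

1st diffs: 12, 24, 36, 48.
2nd diffs: 12, 12, 12 (constant).
Newton forward-difference form: s_m = -1 + 12·C(m,1) + 12·C(m,2).
At m = 11: m = 11, so s_{11} = -1 + 132 + 660 = 791.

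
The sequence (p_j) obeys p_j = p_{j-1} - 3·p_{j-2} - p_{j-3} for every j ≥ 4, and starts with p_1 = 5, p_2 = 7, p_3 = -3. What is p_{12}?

Iterate the recurrence:
p_4 = -29; p_5 = -27; p_6 = 63; p_7 = 173; p_8 = 11; p_9 = -571; p_{10} = -777; p_{11} = 925; p_{12} = 3827.

3827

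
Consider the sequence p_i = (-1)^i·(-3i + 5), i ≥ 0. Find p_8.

(-1)^8 = 1; -3i + 5 at i=8 is -19; so p_8 = -19.

-19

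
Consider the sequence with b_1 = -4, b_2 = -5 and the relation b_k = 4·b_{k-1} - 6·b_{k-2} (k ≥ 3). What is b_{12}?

Applying the relation repeatedly:
b_3 = 4; b_4 = 46; b_5 = 160; b_6 = 364; b_7 = 496; b_8 = -200; b_9 = -3776; b_{10} = -13904; b_{11} = -32960; b_{12} = -48416.

-48416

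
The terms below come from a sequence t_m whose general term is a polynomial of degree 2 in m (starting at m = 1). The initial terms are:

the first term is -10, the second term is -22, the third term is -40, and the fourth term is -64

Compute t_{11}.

-400

1st diffs: -12, -18, -24.
2nd diffs: -6, -6 (constant).
So t_m = -3m^2 - 3m - 4.
Evaluating at m = 11 gives t_{11} = -400.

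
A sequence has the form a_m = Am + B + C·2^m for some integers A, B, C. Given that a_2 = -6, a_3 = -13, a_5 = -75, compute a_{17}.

-393135

Plug in m = 2, 3, 5: 2A + B + 4C = -6; 3A + B + 8C = -13; 5A + B + 32C = -75.
Subtracting the first from the second: A + 4C = -7.
Subtracting the second from the third: 2A + 24C = -62.
Solving: C = -3, A = 5, then B = -4.
Hence a_{17} = 5·17 + (-4) + (-3)·131072 = -393135.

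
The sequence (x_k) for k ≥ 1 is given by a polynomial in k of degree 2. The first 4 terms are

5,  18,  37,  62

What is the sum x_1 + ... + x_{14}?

1st diffs: 13, 19, 25.
2nd diffs: 6, 6 (constant).
So x_k = 3k^2 + 4k - 2.
Continuing: …, 93, 130, 173, 222, …, x_{14} = 642.
Summing k = 1..14 (14 terms) gives 3437.

3437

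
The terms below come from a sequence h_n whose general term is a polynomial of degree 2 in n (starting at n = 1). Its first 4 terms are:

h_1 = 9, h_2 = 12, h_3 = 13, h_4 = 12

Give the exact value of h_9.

-23

1st diffs: 3, 1, -1.
2nd diffs: -2, -2 (constant).
Newton forward-difference form: h_n = 9 + 3·C(n-1,1) + (-2)·C(n-1,2).
At n = 9: n-1 = 8, so h_9 = 9 + 24 - 56 = -23.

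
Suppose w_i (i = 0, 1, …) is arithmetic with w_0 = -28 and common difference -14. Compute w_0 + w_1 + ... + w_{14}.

-1890

w_i = -28 + (i - 0)·(-14).
w_{14} = -224; S = 15·(-28 + (-224))/2 = -1890.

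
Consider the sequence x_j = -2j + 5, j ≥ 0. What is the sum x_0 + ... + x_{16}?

-187

Over j = 0..16: Σj = 136.
Total = (-2)·136 + (5)·17 = -187.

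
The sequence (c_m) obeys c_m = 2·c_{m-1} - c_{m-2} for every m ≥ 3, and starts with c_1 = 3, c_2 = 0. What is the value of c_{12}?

Iterate the recurrence:
c_3 = -3;  c_4 = -6;  c_5 = -9;  c_6 = -12;  c_7 = -15;  c_8 = -18;  c_9 = -21;  c_{10} = -24;  c_{11} = -27;  c_{12} = -30.
(Characteristic roots are 1 and 1.)

-30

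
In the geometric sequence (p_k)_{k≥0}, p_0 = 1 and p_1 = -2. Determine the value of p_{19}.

Common ratio r = -2.
p_k = 1·(-2)^(k-0).
p_{19} = 1·(-2)^19 = -524288.

-524288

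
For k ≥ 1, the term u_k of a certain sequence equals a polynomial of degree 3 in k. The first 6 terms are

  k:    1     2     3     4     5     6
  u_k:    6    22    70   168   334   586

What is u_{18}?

1st diffs: 16, 48, 98, 166, 252.
2nd diffs: 32, 50, 68, 86.
3rd diffs: 18, 18, 18 (constant).
Newton forward-difference form: u_k = 6 + 16·C(k-1,1) + 32·C(k-1,2) + 18·C(k-1,3).
At k = 18: k-1 = 17, so u_{18} = 6 + 272 + 4352 + 12240 = 16870.

16870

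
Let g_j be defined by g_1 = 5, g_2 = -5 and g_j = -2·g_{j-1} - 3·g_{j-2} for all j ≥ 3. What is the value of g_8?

-215

Compute successive terms:
g_3 = -5, g_4 = 25, g_5 = -35, g_6 = -5, g_7 = 115, g_8 = -215.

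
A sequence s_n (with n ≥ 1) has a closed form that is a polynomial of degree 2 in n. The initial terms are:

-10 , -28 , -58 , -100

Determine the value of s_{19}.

1st diffs: -18, -30, -42.
2nd diffs: -12, -12 (constant).
Newton forward-difference form: s_n = -10 + (-18)·C(n-1,1) + (-12)·C(n-1,2).
At n = 19: n-1 = 18, so s_{19} = -10 - 324 - 1836 = -2170.

-2170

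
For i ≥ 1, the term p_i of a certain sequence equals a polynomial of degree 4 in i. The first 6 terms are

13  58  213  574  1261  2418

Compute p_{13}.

40813

1st diffs: 45, 155, 361, 687, 1157.
2nd diffs: 110, 206, 326, 470.
3rd diffs: 96, 120, 144.
4th diffs: 24, 24 (constant).
Newton forward-difference form: p_i = 13 + 45·C(i-1,1) + 110·C(i-1,2) + 96·C(i-1,3) + 24·C(i-1,4).
At i = 13: i-1 = 12, so p_{13} = 13 + 540 + 7260 + 21120 + 11880 = 40813.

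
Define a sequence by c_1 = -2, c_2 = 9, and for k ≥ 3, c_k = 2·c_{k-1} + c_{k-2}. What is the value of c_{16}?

c_3 = 16;  c_4 = 41;  c_5 = 98;  …;  c_{13} = 113258;  c_{14} = 273429;  c_{15} = 660116;  c_{16} = 1593661.

1593661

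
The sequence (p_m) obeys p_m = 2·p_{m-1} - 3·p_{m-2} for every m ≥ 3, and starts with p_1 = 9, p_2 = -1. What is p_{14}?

Compute successive terms:
p_3 = -29, p_4 = -55, p_5 = -23, …, p_{11} = -1949, p_{12} = 857, p_{13} = 7561, p_{14} = 12551.

12551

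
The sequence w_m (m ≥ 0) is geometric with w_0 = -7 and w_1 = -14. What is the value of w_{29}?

Common ratio r = 2.
w_m = (-7)·2^(m-0).
w_{29} = (-7)·2^29 = -3758096384.

-3758096384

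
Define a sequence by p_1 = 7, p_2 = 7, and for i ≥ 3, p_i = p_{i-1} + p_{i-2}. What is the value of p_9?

p_3 = 14, p_4 = 21, p_5 = 35, p_6 = 56, p_7 = 91, p_8 = 147, p_9 = 238.

238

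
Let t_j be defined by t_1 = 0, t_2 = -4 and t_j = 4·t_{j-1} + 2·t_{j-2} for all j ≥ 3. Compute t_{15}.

Iterate the recurrence:
t_3 = -16; t_4 = -72; t_5 = -320; …; t_{12} = -11050112; t_{13} = -49167360; t_{14} = -218769664; t_{15} = -973413376.

-973413376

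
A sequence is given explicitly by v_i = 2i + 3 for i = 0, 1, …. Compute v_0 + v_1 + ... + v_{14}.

255

Over i = 0..14: Σi = 105.
Total = (2)·105 + (3)·15 = 255.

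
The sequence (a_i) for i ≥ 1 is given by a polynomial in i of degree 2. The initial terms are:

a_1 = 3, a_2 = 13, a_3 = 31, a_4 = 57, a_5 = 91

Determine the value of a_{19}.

1st diffs: 10, 18, 26, 34.
2nd diffs: 8, 8, 8 (constant).
Newton forward-difference form: a_i = 3 + 10·C(i-1,1) + 8·C(i-1,2).
At i = 19: i-1 = 18, so a_{19} = 3 + 180 + 1224 = 1407.

1407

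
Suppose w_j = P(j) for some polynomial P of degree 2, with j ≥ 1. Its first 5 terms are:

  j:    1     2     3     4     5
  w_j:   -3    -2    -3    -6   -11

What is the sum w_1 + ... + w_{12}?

-410

1st diffs: 1, -1, -3, -5.
2nd diffs: -2, -2, -2 (constant).
So w_j = -j^2 + 4j - 6.
Continuing: …, -18, -27, -38, -51, …, w_{12} = -102.
Summing j = 1..12 (12 terms) gives -410.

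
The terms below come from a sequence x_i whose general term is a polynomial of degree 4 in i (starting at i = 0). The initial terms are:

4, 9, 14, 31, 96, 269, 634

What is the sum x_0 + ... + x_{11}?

1st diffs: 5, 5, 17, 65, 173, 365.
2nd diffs: 0, 12, 48, 108, 192.
3rd diffs: 12, 36, 60, 84.
4th diffs: 24, 24, 24 (constant).
Newton forward-difference form: x_i = 4 + 5·C(i,1) + 12·C(i,3) + 24·C(i,4).
Continuing: …, 1299, 2396, 4081, 6534, …, x_{11} = 9959.
Summing i = 0..11 (12 terms) gives 25326.

25326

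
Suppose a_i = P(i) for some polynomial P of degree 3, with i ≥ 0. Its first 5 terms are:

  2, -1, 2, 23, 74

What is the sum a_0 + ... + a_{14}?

1st diffs: -3, 3, 21, 51.
2nd diffs: 6, 18, 30.
3rd diffs: 12, 12 (constant).
So a_i = 2i^3 - 3i^2 - 2i + 2.
Continuing: …, 167, 314, 527, 818, …, a_{14} = 4874.
Summing i = 0..14 (15 terms) gives 18825.

18825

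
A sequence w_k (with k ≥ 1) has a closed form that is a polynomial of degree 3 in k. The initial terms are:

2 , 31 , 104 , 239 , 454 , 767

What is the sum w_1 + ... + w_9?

7026

1st diffs: 29, 73, 135, 215, 313.
2nd diffs: 44, 62, 80, 98.
3rd diffs: 18, 18, 18 (constant).
Newton forward-difference form: w_k = 2 + 29·C(k-1,1) + 44·C(k-1,2) + 18·C(k-1,3).
Continuing: 1196, 1759, 2474.
Summing k = 1..9 (9 terms) gives 7026.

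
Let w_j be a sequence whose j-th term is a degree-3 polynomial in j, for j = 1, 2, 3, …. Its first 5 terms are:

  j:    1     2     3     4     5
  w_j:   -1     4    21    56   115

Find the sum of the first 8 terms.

1224

1st diffs: 5, 17, 35, 59.
2nd diffs: 12, 18, 24.
3rd diffs: 6, 6 (constant).
So w_j = j^3 - 2j.
Continuing: 204, 329, 496.
Summing j = 1..8 (8 terms) gives 1224.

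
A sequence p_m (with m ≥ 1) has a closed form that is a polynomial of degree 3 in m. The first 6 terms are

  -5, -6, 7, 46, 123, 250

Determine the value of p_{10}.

1st diffs: -1, 13, 39, 77, 127.
2nd diffs: 14, 26, 38, 50.
3rd diffs: 12, 12, 12 (constant).
So p_m = 2m^3 - 5m^2 - 2.
Evaluating at m = 10 gives p_{10} = 1498.

1498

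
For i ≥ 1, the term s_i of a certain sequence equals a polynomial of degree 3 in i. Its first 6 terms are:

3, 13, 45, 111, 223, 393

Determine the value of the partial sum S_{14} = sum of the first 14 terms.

1st diffs: 10, 32, 66, 112, 170.
2nd diffs: 22, 34, 46, 58.
3rd diffs: 12, 12, 12 (constant).
Newton forward-difference form: s_i = 3 + 10·C(i-1,1) + 22·C(i-1,2) + 12·C(i-1,3).
Continuing: …, 633, 955, 1371, 1893, …, s_{14} = 5281.
Summing i = 1..14 (14 terms) gives 20972.

20972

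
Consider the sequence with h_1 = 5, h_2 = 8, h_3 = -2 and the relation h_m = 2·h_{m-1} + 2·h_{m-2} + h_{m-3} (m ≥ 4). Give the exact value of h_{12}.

Iterate the recurrence:
h_4 = 17, h_5 = 38, h_6 = 108, h_7 = 309, h_8 = 872, h_9 = 2470, h_{10} = 6993, h_{11} = 19798, h_{12} = 56052.

56052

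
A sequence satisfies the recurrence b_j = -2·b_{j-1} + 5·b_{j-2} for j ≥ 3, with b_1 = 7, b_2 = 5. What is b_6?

-475

Iterate the recurrence:
b_3 = 25  b_4 = -25  b_5 = 175  b_6 = -475.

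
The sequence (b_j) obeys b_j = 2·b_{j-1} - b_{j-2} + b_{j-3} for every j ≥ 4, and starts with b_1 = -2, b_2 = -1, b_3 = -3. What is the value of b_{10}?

-191

Step forward from the initial values:
b_4 = -7, b_5 = -12, b_6 = -20, b_7 = -35, b_8 = -62, b_9 = -109, b_{10} = -191.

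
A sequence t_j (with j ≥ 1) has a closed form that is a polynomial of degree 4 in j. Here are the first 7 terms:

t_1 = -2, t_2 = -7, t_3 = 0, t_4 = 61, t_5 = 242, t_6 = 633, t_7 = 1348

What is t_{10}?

1st diffs: -5, 7, 61, 181, 391, 715.
2nd diffs: 12, 54, 120, 210, 324.
3rd diffs: 42, 66, 90, 114.
4th diffs: 24, 24, 24 (constant).
Newton forward-difference form: t_j = -2 + (-5)·C(j-1,1) + 12·C(j-1,2) + 42·C(j-1,3) + 24·C(j-1,4).
At j = 10: j-1 = 9, so t_{10} = -2 - 45 + 432 + 3528 + 3024 = 6937.

6937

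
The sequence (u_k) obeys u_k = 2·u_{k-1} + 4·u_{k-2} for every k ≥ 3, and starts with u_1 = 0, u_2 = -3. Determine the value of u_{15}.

-9265152

Step forward from the initial values:
u_3 = -6, u_4 = -24, u_5 = -72, …, u_{12} = -273408, u_{13} = -884736, u_{14} = -2863104, u_{15} = -9265152.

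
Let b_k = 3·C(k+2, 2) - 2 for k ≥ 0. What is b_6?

82

C(8, 2) = 28, so b_6 = 82.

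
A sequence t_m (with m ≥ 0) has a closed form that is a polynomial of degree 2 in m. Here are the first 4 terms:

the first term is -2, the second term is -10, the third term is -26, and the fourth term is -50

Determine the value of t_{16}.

-1090

1st diffs: -8, -16, -24.
2nd diffs: -8, -8 (constant).
So t_m = -4m^2 - 4m - 2.
Evaluating at m = 16 gives t_{16} = -1090.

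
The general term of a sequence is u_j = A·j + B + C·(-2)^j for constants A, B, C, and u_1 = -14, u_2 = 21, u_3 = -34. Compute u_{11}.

-10194

Write the equations: A + B - 2C = -14; 2A + B + 4C = 21; 3A + B - 8C = -34.
Subtracting the first from the second: A + 6C = 35.
Subtracting the second from the third: A - 12C = -55.
Solving: C = 5, A = 5, then B = -9.
Therefore u_{11} = 55 + (-9) + 5·(-2048) = -10194.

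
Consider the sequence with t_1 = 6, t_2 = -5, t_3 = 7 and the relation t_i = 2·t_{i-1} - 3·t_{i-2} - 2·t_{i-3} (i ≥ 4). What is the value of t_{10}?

t_4 = 17, t_5 = 23, t_6 = -19, t_7 = -141, t_8 = -271, t_9 = -81, t_{10} = 933.

933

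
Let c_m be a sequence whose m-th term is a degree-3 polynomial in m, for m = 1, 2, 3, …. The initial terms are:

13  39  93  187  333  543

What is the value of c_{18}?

1st diffs: 26, 54, 94, 146, 210.
2nd diffs: 28, 40, 52, 64.
3rd diffs: 12, 12, 12 (constant).
Newton forward-difference form: c_m = 13 + 26·C(m-1,1) + 28·C(m-1,2) + 12·C(m-1,3).
At m = 18: m-1 = 17, so c_{18} = 13 + 442 + 3808 + 8160 = 12423.

12423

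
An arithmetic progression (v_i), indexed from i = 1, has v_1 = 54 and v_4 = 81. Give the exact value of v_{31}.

Common difference d = (81 - 54) / (4 - 1) = 9.
v_i = 54 + (i - 1)·9.
v_{31} = 54 + 30·9 = 324.

324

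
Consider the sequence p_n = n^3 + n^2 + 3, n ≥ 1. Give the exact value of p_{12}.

p_{12} = 1·12^3 + 1·12^2 + 3 = 1875.

1875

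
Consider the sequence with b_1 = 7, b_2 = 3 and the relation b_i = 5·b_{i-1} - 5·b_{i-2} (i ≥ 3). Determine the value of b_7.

Iterate the recurrence:
b_3 = -20; b_4 = -115; b_5 = -475; b_6 = -1800; b_7 = -6625.

-6625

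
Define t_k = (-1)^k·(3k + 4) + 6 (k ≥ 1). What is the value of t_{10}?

(-1)^10 = 1; 3k + 4 at k=10 is 34; so t_{10} = 40.

40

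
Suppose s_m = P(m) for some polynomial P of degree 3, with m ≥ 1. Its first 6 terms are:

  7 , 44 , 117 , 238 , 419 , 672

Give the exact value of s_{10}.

1st diffs: 37, 73, 121, 181, 253.
2nd diffs: 36, 48, 60, 72.
3rd diffs: 12, 12, 12 (constant).
Newton forward-difference form: s_m = 7 + 37·C(m-1,1) + 36·C(m-1,2) + 12·C(m-1,3).
At m = 10: m-1 = 9, so s_{10} = 7 + 333 + 1296 + 1008 = 2644.

2644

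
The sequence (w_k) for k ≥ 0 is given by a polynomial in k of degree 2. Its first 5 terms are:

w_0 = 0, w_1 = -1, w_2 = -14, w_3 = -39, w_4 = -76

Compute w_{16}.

-1456

1st diffs: -1, -13, -25, -37.
2nd diffs: -12, -12, -12 (constant).
So w_k = -6k^2 + 5k.
Evaluating at k = 16 gives w_{16} = -1456.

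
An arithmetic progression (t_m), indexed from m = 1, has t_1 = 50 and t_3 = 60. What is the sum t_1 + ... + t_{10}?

725

Common difference d = (60 - 50) / (3 - 1) = 5.
t_m = 50 + (m - 1)·5.
t_{10} = 95; S = 10·(50 + 95)/2 = 725.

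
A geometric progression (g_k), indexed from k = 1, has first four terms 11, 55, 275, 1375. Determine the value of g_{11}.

Common ratio r = 5.
g_k = 11·5^(k-1).
g_{11} = 11·5^10 = 107421875.

107421875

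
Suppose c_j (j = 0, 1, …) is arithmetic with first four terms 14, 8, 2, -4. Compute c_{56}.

-322

Common difference d = -6.
c_j = 14 + (j - 0)·(-6).
c_{56} = 14 + 56·(-6) = -322.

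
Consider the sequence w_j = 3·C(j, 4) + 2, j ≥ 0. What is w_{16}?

5462

C(16, 4) = 1820, so w_{16} = 5462.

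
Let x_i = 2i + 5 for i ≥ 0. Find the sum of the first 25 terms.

Over i = 0..24: Σi = 300.
Total = (2)·300 + (5)·25 = 725.

725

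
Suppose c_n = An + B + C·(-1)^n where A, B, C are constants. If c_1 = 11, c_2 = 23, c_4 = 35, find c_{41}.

251

At n = 1, 2, 4: A + B - C = 11; 2A + B + C = 23; 4A + B + C = 35.
Subtracting the first from the second: A + 2C = 12.
Subtracting the second from the third: 2A = 12.
Solving: C = 3, A = 6, then B = 8.
Hence c_{41} = 6·41 + 8 + 3·(-1) = 251.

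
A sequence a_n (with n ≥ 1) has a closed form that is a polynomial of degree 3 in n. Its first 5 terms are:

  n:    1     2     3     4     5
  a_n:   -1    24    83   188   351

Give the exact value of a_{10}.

2456

1st diffs: 25, 59, 105, 163.
2nd diffs: 34, 46, 58.
3rd diffs: 12, 12 (constant).
Newton forward-difference form: a_n = -1 + 25·C(n-1,1) + 34·C(n-1,2) + 12·C(n-1,3).
At n = 10: n-1 = 9, so a_{10} = -1 + 225 + 1224 + 1008 = 2456.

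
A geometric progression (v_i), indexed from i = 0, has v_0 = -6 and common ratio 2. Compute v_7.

v_i = (-6)·2^(i-0).
v_7 = (-6)·2^7 = -768.

-768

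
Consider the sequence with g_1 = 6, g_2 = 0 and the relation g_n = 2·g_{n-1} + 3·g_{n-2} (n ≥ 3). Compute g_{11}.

Step forward from the initial values:
g_3 = 18;  g_4 = 36;  g_5 = 126;  g_6 = 360;  g_7 = 1098;  g_8 = 3276;  g_9 = 9846;  g_{10} = 29520;  g_{11} = 88578.
(Characteristic roots are 3 and -1.)

88578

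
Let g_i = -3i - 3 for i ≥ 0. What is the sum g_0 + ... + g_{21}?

Over i = 0..21: Σi = 231.
Total = (-3)·231 + (-3)·22 = -759.

-759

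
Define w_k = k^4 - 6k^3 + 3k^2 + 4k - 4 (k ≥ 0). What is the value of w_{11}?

7058

w_{11} = 1·11^4 - 6·11^3 + 3·11^2 + 4·11 - 4 = 7058.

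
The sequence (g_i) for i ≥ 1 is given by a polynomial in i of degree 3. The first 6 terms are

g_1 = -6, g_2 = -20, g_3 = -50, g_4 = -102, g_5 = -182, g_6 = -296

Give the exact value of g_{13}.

1st diffs: -14, -30, -52, -80, -114.
2nd diffs: -16, -22, -28, -34.
3rd diffs: -6, -6, -6 (constant).
Newton forward-difference form: g_i = -6 + (-14)·C(i-1,1) + (-16)·C(i-1,2) + (-6)·C(i-1,3).
At i = 13: i-1 = 12, so g_{13} = -6 - 168 - 1056 - 1320 = -2550.

-2550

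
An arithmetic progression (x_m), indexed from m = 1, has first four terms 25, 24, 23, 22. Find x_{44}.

-18

Common difference d = -1.
x_m = 25 + (m - 1)·(-1).
x_{44} = 25 + 43·(-1) = -18.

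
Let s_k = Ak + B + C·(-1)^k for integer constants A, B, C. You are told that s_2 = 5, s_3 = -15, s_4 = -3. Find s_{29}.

-119

At k = 2, 3, 4: 2A + B + C = 5; 3A + B - C = -15; 4A + B + C = -3.
Subtracting the first from the second: A - 2C = -20.
Subtracting the second from the third: A + 2C = 12.
Solving: C = 8, A = -4, then B = 5.
Therefore s_{29} = -116 + 5 + 8·(-1) = -119.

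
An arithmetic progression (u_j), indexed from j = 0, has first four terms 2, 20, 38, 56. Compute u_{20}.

362

Common difference d = 18.
u_j = 2 + (j - 0)·18.
u_{20} = 2 + 20·18 = 362.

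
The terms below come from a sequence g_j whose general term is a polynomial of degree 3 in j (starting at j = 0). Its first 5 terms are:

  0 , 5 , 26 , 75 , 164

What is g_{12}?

3756

1st diffs: 5, 21, 49, 89.
2nd diffs: 16, 28, 40.
3rd diffs: 12, 12 (constant).
So g_j = 2j^3 + 2j^2 + j.
Evaluating at j = 12 gives g_{12} = 3756.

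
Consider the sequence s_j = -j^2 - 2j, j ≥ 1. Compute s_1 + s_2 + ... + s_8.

Over j = 1..8: Σj = 36, Σj² = 204.
Total = (-1)·204 + (-2)·36 = -276.

-276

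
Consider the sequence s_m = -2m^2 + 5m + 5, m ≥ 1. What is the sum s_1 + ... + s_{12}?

-850

Over m = 1..12: Σm = 78, Σm² = 650.
Total = (-2)·650 + (5)·78 + (5)·12 = -850.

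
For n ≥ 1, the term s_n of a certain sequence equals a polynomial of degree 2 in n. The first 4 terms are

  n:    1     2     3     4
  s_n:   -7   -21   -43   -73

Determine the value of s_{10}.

-421

1st diffs: -14, -22, -30.
2nd diffs: -8, -8 (constant).
Newton forward-difference form: s_n = -7 + (-14)·C(n-1,1) + (-8)·C(n-1,2).
At n = 10: n-1 = 9, so s_{10} = -7 - 126 - 288 = -421.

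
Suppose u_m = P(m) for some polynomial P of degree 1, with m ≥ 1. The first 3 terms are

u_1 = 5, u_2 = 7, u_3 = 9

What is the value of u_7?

17

1st diffs: 2, 2 (constant).
So u_m = 2m + 3.
Evaluating at m = 7 gives u_7 = 17.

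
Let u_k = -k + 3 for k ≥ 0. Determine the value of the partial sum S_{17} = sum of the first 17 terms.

-85

Over k = 0..16: Σk = 136.
Total = (-1)·136 + (3)·17 = -85.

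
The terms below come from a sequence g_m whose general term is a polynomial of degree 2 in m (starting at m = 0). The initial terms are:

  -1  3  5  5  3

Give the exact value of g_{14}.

1st diffs: 4, 2, 0, -2.
2nd diffs: -2, -2, -2 (constant).
So g_m = -m^2 + 5m - 1.
Evaluating at m = 14 gives g_{14} = -127.

-127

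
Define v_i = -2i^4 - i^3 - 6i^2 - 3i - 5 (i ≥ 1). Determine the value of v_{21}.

v_{21} = -2·21^4 - 1·21^3 - 6·21^2 - 3·21 - 5 = -400937.

-400937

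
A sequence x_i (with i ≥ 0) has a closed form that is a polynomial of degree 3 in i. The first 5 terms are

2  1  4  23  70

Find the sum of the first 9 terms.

1st diffs: -1, 3, 19, 47.
2nd diffs: 4, 16, 28.
3rd diffs: 12, 12 (constant).
Newton forward-difference form: x_i = 2 + (-1)·C(i,1) + 4·C(i,2) + 12·C(i,3).
Continuing: 157, 296, 499, 778.
Summing i = 0..8 (9 terms) gives 1830.

1830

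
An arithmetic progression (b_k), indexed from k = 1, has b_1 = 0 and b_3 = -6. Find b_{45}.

Common difference d = (-6 - 0) / (3 - 1) = -3.
b_k = 0 + (k - 1)·(-3).
b_{45} = 0 + 44·(-3) = -132.

-132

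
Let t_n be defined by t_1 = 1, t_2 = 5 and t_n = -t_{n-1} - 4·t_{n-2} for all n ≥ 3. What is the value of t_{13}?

Applying the relation repeatedly:
t_3 = -9  t_4 = -11  t_5 = 47  …  t_{10} = -1331  t_{11} = -841  t_{12} = 6165  t_{13} = -2801.

-2801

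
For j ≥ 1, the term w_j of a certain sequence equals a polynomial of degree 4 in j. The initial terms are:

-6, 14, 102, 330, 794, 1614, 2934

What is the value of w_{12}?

23754

1st diffs: 20, 88, 228, 464, 820, 1320.
2nd diffs: 68, 140, 236, 356, 500.
3rd diffs: 72, 96, 120, 144.
4th diffs: 24, 24, 24 (constant).
So w_j = j^4 + 2j^3 - 3j^2 - 6.
Evaluating at j = 12 gives w_{12} = 23754.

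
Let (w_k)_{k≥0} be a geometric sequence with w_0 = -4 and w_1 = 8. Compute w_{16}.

-262144

Common ratio r = -2.
w_k = (-4)·(-2)^(k-0).
w_{16} = (-4)·(-2)^16 = -262144.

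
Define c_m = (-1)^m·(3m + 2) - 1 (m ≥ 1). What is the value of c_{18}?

55

(-1)^18 = 1; 3m + 2 at m=18 is 56; so c_{18} = 55.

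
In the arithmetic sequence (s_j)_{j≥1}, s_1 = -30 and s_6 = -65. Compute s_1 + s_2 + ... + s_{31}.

-4185

Common difference d = (-65 - (-30)) / (6 - 1) = -7.
s_j = -30 + (j - 1)·(-7).
s_{31} = -240; S = 31·(-30 + (-240))/2 = -4185.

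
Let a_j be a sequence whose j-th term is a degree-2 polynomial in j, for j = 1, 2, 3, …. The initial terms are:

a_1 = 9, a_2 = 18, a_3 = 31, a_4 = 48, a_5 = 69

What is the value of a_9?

193

1st diffs: 9, 13, 17, 21.
2nd diffs: 4, 4, 4 (constant).
Newton forward-difference form: a_j = 9 + 9·C(j-1,1) + 4·C(j-1,2).
At j = 9: j-1 = 8, so a_9 = 9 + 72 + 112 = 193.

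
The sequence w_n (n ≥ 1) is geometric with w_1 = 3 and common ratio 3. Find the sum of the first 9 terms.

w_n = 3·3^(n-1).
S = 3·(3^9 - 1)/(3 - 1) = 3·(19683 - 1)/(2) = 29523.

29523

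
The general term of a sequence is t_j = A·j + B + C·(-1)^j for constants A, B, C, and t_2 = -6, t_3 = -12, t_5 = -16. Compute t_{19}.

-44

Write the equations: 2A + B + C = -6; 3A + B - C = -12; 5A + B - C = -16.
Subtracting the first from the second: A - 2C = -6.
Subtracting the second from the third: 2A = -4.
Solving: C = 2, A = -2, then B = -4.
Therefore t_{19} = -38 + (-4) + 2·(-1) = -44.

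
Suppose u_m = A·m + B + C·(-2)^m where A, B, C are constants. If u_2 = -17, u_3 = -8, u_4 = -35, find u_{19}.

524224

Plug in m = 2, 3, 4: 2A + B + 4C = -17; 3A + B - 8C = -8; 4A + B + 16C = -35.
Subtracting the first from the second: A - 12C = 9.
Subtracting the second from the third: A + 24C = -27.
Solving: C = -1, A = -3, then B = -7.
So u_m = -3·m + (-7) + (-1)·(-2)^m; at m=19 this is 524224.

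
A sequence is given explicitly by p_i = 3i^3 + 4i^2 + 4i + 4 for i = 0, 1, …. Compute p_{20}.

25684

p_{20} = 3·20^3 + 4·20^2 + 4·20 + 4 = 25684.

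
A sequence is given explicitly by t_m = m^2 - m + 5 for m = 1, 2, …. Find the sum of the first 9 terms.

285

Over m = 1..9: Σm = 45, Σm² = 285.
Total = (1)·285 + (-1)·45 + (5)·9 = 285.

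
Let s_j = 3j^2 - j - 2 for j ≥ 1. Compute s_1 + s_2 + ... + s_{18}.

6120

Over j = 1..18: Σj = 171, Σj² = 2109.
Total = (3)·2109 + (-1)·171 + (-2)·18 = 6120.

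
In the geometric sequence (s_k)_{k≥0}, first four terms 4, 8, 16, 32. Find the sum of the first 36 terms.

Common ratio r = 2.
s_k = 4·2^(k-0).
S = 4·(2^36 - 1)/(2 - 1) = 4·(68719476736 - 1)/(1) = 274877906940.

274877906940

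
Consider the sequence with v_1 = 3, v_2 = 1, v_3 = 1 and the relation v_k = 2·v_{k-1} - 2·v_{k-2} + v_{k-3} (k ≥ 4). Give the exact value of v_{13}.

Step forward from the initial values:
v_4 = 3;  v_5 = 5;  v_6 = 5;  v_7 = 3;  v_8 = 1;  v_9 = 1;  v_{10} = 3;  v_{11} = 5;  v_{12} = 5;  v_{13} = 3.

3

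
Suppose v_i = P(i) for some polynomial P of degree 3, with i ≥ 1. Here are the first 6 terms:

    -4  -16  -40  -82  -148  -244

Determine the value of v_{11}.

1st diffs: -12, -24, -42, -66, -96.
2nd diffs: -12, -18, -24, -30.
3rd diffs: -6, -6, -6 (constant).
Newton forward-difference form: v_i = -4 + (-12)·C(i-1,1) + (-12)·C(i-1,2) + (-6)·C(i-1,3).
At i = 11: i-1 = 10, so v_{11} = -4 - 120 - 540 - 720 = -1384.

-1384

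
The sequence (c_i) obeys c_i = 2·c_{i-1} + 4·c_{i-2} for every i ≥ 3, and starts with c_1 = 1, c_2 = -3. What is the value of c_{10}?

Step forward from the initial values:
c_3 = -2; c_4 = -16; c_5 = -40; c_6 = -144; c_7 = -448; c_8 = -1472; c_9 = -4736; c_{10} = -15360.

-15360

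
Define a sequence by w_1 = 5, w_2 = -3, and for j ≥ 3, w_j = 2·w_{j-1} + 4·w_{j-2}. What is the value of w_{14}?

3035136

Compute successive terms:
w_3 = 14, w_4 = 16, w_5 = 88, …, w_{11} = 89600, w_{12} = 289792, w_{13} = 937984, w_{14} = 3035136.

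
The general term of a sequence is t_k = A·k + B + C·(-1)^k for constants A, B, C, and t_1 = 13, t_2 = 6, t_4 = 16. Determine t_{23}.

123

Write the equations: A + B - C = 13; 2A + B + C = 6; 4A + B + C = 16.
Subtracting the first from the second: A + 2C = -7.
Subtracting the second from the third: 2A = 10.
Solving: C = -6, A = 5, then B = 2.
Therefore t_{23} = 115 + 2 + (-6)·(-1) = 123.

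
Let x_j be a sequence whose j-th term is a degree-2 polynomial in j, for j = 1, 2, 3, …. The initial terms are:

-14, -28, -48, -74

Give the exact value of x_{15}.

1st diffs: -14, -20, -26.
2nd diffs: -6, -6 (constant).
Newton forward-difference form: x_j = -14 + (-14)·C(j-1,1) + (-6)·C(j-1,2).
At j = 15: j-1 = 14, so x_{15} = -14 - 196 - 546 = -756.

-756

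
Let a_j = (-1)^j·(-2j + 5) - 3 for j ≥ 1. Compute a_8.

-14

(-1)^8 = 1; -2j + 5 at j=8 is -11; so a_8 = -14.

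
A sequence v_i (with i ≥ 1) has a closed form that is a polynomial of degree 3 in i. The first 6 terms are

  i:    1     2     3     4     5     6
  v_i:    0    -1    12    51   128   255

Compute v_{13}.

3552

1st diffs: -1, 13, 39, 77, 127.
2nd diffs: 14, 26, 38, 50.
3rd diffs: 12, 12, 12 (constant).
So v_i = 2i^3 - 5i^2 + 3.
Evaluating at i = 13 gives v_{13} = 3552.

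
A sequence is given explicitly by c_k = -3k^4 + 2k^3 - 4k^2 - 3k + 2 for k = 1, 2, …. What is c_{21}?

-566746

c_{21} = -3·21^4 + 2·21^3 - 4·21^2 - 3·21 + 2 = -566746.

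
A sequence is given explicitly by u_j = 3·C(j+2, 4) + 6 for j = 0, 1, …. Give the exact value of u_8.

636

C(10, 4) = 210, so u_8 = 636.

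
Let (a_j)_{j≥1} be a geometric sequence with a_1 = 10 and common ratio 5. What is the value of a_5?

6250

a_j = 10·5^(j-1).
a_5 = 10·5^4 = 6250.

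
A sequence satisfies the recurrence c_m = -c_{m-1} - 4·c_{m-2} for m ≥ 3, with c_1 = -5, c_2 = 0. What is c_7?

c_3 = 20; c_4 = -20; c_5 = -60; c_6 = 140; c_7 = 100.

100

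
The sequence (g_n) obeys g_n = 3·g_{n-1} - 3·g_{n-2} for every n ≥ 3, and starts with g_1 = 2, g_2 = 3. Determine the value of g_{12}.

Applying the relation repeatedly:
g_3 = 3, g_4 = 0, g_5 = -9, g_6 = -27, g_7 = -54, g_8 = -81, g_9 = -81, g_{10} = 0, g_{11} = 243, g_{12} = 729.

729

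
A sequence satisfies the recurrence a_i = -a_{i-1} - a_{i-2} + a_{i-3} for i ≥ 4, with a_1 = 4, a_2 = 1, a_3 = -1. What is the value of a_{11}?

Step forward from the initial values:
a_4 = 4;  a_5 = -2;  a_6 = -3;  a_7 = 9;  a_8 = -8;  a_9 = -4;  a_{10} = 21;  a_{11} = -25.

-25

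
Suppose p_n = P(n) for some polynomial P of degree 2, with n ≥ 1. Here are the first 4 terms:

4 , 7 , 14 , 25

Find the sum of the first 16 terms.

1st diffs: 3, 7, 11.
2nd diffs: 4, 4 (constant).
Newton forward-difference form: p_n = 4 + 3·C(n-1,1) + 4·C(n-1,2).
Continuing: …, 40, 59, 82, 109, …, p_{16} = 469.
Summing n = 1..16 (16 terms) gives 2664.

2664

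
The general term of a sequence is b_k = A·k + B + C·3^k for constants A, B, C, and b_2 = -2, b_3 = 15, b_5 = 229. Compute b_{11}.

Write the equations: 2A + B + 9C = -2; 3A + B + 27C = 15; 5A + B + 243C = 229.
Subtracting the first from the second: A + 18C = 17.
Subtracting the second from the third: 2A + 216C = 214.
Solving: C = 1, A = -1, then B = -9.
So b_k = -1·k + (-9) + 1·3^k; at k=11 this is 177127.

177127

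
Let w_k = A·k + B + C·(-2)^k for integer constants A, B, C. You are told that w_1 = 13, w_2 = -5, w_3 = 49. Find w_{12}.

The three given values yield: A + B - 2C = 13; 2A + B + 4C = -5; 3A + B - 8C = 49.
Subtracting the first from the second: A + 6C = -18.
Subtracting the second from the third: A - 12C = 54.
Solving: C = -4, A = 6, then B = -1.
Hence w_{12} = 6·12 + (-1) + (-4)·4096 = -16313.

-16313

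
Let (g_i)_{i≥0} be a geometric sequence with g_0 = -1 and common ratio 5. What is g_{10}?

g_i = (-1)·5^(i-0).
g_{10} = (-1)·5^10 = -9765625.

-9765625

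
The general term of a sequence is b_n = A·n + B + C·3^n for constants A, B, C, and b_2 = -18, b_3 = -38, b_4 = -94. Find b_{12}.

Plug in n = 2, 3, 4: 2A + B + 9C = -18; 3A + B + 27C = -38; 4A + B + 81C = -94.
Subtracting the first from the second: A + 18C = -20.
Subtracting the second from the third: A + 54C = -56.
Solving: C = -1, A = -2, then B = -5.
Therefore b_{12} = -24 + (-5) + (-1)·531441 = -531470.

-531470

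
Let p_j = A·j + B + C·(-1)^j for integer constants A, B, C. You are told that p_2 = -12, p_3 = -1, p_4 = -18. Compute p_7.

-13

Write the equations: 2A + B + C = -12; 3A + B - C = -1; 4A + B + C = -18.
Subtracting the first from the second: A - 2C = 11.
Subtracting the second from the third: A + 2C = -17.
Solving: C = -7, A = -3, then B = 1.
So p_j = -3·j + 1 + (-7)·(-1)^j; at j=7 this is -13.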